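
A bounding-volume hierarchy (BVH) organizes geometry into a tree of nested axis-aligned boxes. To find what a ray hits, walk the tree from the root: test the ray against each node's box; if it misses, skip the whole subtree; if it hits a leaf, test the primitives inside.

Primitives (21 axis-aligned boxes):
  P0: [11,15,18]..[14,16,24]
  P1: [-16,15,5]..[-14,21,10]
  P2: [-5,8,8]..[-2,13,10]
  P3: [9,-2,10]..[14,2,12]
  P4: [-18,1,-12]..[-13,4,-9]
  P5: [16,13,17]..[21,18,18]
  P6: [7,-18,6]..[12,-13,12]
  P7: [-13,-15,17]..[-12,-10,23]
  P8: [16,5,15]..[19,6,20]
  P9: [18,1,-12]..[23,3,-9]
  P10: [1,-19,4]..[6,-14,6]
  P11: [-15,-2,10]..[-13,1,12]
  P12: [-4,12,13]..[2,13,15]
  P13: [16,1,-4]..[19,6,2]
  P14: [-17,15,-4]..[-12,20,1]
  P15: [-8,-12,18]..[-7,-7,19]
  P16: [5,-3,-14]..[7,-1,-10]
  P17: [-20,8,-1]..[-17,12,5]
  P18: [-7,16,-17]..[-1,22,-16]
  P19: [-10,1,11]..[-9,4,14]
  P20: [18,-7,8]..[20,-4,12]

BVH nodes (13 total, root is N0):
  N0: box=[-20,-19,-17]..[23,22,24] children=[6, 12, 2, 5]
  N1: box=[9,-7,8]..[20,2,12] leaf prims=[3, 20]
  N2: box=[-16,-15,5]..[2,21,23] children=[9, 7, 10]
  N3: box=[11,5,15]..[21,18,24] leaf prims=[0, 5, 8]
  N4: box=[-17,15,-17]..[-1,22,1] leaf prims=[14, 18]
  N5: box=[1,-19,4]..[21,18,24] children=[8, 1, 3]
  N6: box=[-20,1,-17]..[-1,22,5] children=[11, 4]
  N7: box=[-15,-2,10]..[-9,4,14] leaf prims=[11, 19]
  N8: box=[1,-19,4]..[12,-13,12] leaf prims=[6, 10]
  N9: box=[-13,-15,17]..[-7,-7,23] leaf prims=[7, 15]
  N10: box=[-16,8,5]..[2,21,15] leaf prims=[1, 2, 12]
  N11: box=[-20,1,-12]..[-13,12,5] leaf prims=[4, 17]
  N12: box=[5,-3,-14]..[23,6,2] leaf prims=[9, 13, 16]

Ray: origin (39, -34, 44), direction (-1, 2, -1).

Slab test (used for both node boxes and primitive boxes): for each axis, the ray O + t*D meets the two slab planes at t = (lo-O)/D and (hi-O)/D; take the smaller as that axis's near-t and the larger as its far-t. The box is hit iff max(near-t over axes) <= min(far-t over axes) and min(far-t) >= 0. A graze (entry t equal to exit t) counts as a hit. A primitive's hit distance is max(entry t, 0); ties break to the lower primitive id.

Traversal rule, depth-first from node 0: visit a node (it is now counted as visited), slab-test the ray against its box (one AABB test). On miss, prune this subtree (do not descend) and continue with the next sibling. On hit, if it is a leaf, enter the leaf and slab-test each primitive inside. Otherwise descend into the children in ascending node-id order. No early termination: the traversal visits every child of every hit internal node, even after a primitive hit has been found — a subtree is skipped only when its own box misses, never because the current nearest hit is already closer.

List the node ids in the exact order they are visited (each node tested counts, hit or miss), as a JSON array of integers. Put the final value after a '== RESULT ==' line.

Walk:
N0 x:[16,59] y:[15/2,28] z:[20,61] -> hit [20,28], descend [2, 5, 6, 12]
  N2 x:[37,55] y:[19/2,55/2] z:[21,39] -> miss, prune
  N5 x:[18,38] y:[15/2,26] z:[20,40] -> hit [20,26], descend [1, 3, 8]
    N1 x:[19,30] y:[27/2,18] z:[32,36] -> miss, prune
    N3 x:[18,28] y:[39/2,26] z:[20,29] -> hit [20,26] leaf, test {P0@t=25, P5(miss), P8(miss)}
    N8 x:[27,38] y:[15/2,21/2] z:[32,40] -> miss, prune
  N6 x:[40,59] y:[35/2,28] z:[39,61] -> miss, prune
  N12 x:[16,34] y:[31/2,20] z:[42,58] -> miss, prune

Summary -> nodes [0, 2, 5, 1, 3, 8, 6, 12]; box-tests=8; leaf-entries=1; first=P0

== RESULT ==
[0, 2, 5, 1, 3, 8, 6, 12]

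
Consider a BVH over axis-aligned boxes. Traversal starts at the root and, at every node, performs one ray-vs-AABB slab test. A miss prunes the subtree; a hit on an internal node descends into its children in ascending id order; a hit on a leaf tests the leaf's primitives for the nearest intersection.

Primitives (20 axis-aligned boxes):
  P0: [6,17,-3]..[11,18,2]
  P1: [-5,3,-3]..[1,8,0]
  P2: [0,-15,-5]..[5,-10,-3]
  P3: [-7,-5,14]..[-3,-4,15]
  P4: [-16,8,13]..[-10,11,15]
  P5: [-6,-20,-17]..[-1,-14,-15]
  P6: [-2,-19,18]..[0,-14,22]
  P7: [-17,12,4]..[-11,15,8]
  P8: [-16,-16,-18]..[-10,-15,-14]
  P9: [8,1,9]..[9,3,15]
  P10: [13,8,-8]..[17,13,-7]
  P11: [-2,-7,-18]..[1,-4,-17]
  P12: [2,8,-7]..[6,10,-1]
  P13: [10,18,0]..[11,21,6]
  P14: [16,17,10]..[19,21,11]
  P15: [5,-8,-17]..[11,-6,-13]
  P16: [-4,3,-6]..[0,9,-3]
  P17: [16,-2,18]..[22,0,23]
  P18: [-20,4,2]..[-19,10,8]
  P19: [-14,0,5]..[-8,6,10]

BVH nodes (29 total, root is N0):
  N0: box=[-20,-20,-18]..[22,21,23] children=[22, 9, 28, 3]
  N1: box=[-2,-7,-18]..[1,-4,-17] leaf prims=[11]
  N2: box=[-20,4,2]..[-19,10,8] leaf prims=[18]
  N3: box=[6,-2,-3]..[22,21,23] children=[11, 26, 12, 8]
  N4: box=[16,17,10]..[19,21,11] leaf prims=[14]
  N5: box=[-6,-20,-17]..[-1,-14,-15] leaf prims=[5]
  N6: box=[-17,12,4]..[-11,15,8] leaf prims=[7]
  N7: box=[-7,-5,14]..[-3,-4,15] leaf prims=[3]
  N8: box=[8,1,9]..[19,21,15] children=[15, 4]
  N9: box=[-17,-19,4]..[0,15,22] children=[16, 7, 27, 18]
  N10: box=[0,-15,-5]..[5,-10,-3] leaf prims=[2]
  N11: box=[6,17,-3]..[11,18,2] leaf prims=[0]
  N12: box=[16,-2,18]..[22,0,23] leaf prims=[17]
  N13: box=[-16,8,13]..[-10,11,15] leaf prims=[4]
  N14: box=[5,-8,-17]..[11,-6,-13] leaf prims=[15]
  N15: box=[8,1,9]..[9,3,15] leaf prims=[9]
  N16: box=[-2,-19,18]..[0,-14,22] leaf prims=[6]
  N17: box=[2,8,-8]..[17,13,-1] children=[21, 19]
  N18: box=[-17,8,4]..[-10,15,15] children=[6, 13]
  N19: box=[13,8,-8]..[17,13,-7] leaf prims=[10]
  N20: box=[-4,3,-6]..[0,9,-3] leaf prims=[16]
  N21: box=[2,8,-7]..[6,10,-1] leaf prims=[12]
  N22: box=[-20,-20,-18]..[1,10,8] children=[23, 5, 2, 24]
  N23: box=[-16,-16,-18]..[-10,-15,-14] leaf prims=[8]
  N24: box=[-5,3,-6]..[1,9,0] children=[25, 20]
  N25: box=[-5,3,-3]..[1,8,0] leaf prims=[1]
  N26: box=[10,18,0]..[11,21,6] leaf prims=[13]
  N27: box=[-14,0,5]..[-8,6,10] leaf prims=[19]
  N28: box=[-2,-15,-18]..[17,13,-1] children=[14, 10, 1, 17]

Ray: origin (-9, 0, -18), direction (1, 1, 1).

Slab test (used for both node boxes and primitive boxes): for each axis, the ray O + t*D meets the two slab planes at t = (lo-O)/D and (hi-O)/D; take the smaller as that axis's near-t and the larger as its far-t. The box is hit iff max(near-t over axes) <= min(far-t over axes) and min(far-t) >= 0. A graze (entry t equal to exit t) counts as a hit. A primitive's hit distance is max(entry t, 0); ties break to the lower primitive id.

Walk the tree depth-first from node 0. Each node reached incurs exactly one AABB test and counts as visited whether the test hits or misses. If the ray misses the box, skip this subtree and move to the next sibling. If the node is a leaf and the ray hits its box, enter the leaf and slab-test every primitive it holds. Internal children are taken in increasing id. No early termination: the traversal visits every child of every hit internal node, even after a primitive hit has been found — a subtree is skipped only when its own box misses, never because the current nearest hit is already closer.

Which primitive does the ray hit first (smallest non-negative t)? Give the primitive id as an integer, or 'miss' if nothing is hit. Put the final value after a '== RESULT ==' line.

Traverse from the root:
N0 x:[-11,31] y:[-20,21] z:[0,41] -> hit [0,21], descend [3, 9, 22, 28]
  N3 x:[15,31] y:[-2,21] z:[15,41] -> hit [15,21], descend [8, 11, 12, 26]
    N8 x:[17,28] y:[1,21] z:[27,33] -> miss, prune
    N11 x:[15,20] y:[17,18] z:[15,20] -> hit [17,18] leaf, test {P0@t=17}
    N12 x:[25,31] y:[-2,0] z:[36,41] -> miss, prune
    N26 x:[19,20] y:[18,21] z:[18,24] -> hit [19,20] leaf, test {P13@t=19}
  N9 x:[-8,9] y:[-19,15] z:[22,40] -> miss, prune
  N22 x:[-11,10] y:[-20,10] z:[0,26] -> hit [0,10], descend [2, 5, 23, 24]
    N2 x:[-11,-10] y:[4,10] z:[20,26] -> miss, prune
    N5 x:[3,8] y:[-20,-14] z:[1,3] -> miss, prune
    N23 x:[-7,-1] y:[-16,-15] z:[0,4] -> miss, prune
    N24 x:[4,10] y:[3,9] z:[12,18] -> miss, prune
  N28 x:[7,26] y:[-15,13] z:[0,17] -> hit [7,13], descend [1, 10, 14, 17]
    N1 x:[7,10] y:[-7,-4] z:[0,1] -> miss, prune
    N10 x:[9,14] y:[-15,-10] z:[13,15] -> miss, prune
    N14 x:[14,20] y:[-8,-6] z:[1,5] -> miss, prune
    N17 x:[11,26] y:[8,13] z:[10,17] -> hit [11,13], descend [19, 21]
      N19 x:[22,26] y:[8,13] z:[10,11] -> miss, prune
      N21 x:[11,15] y:[8,10] z:[11,17] -> miss, prune

Summary -> nodes [0, 3, 8, 11, 12, 26, 9, 22, 2, 5, 23, 24, 28, 1, 10, 14, 17, 19, 21]; box-tests=19; leaf-entries=2; first=P0

== RESULT ==
0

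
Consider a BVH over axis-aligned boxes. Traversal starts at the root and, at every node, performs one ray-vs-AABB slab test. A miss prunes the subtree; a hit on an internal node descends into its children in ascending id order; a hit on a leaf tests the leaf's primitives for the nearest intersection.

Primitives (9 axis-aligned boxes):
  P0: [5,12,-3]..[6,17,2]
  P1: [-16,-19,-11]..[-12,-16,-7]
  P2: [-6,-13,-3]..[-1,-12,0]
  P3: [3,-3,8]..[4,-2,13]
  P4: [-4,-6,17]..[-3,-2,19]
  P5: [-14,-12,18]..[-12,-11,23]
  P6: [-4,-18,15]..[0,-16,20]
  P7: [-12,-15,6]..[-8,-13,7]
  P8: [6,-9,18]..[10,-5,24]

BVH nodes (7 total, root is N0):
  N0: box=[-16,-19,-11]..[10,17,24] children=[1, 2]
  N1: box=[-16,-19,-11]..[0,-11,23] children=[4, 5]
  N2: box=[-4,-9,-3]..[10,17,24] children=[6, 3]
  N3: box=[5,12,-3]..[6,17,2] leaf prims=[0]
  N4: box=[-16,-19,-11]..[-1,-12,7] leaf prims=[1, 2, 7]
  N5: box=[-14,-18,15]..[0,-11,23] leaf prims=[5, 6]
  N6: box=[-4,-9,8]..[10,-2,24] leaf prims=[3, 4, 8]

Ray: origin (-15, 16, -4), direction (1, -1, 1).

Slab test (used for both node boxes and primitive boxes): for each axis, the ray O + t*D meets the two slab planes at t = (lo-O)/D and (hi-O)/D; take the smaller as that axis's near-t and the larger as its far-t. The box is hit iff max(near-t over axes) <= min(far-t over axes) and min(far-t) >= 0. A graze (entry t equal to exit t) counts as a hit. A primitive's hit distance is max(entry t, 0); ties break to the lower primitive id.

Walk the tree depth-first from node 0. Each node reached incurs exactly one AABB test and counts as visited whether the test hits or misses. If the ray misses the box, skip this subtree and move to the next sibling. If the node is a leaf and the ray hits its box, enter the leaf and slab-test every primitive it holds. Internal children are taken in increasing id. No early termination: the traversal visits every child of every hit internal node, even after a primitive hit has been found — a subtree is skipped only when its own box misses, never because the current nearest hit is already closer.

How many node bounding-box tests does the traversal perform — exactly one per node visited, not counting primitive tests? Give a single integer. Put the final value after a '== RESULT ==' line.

Traverse from the root:
N0 x:[-1,25] y:[-1,35] z:[-7,28] -> hit [-1,25], descend [1, 2]
  N1 x:[-1,15] y:[27,35] z:[-7,27] -> miss, prune
  N2 x:[11,25] y:[-1,25] z:[1,28] -> hit [11,25], descend [3, 6]
    N3 x:[20,21] y:[-1,4] z:[1,6] -> miss, prune
    N6 x:[11,25] y:[18,25] z:[12,28] -> hit [18,25] leaf, test {P3(miss), P4(miss), P8@t=22}

order=[0, 1, 2, 3, 6]  |boxes|=5  |leaves|=1  hit=P8

== RESULT ==
5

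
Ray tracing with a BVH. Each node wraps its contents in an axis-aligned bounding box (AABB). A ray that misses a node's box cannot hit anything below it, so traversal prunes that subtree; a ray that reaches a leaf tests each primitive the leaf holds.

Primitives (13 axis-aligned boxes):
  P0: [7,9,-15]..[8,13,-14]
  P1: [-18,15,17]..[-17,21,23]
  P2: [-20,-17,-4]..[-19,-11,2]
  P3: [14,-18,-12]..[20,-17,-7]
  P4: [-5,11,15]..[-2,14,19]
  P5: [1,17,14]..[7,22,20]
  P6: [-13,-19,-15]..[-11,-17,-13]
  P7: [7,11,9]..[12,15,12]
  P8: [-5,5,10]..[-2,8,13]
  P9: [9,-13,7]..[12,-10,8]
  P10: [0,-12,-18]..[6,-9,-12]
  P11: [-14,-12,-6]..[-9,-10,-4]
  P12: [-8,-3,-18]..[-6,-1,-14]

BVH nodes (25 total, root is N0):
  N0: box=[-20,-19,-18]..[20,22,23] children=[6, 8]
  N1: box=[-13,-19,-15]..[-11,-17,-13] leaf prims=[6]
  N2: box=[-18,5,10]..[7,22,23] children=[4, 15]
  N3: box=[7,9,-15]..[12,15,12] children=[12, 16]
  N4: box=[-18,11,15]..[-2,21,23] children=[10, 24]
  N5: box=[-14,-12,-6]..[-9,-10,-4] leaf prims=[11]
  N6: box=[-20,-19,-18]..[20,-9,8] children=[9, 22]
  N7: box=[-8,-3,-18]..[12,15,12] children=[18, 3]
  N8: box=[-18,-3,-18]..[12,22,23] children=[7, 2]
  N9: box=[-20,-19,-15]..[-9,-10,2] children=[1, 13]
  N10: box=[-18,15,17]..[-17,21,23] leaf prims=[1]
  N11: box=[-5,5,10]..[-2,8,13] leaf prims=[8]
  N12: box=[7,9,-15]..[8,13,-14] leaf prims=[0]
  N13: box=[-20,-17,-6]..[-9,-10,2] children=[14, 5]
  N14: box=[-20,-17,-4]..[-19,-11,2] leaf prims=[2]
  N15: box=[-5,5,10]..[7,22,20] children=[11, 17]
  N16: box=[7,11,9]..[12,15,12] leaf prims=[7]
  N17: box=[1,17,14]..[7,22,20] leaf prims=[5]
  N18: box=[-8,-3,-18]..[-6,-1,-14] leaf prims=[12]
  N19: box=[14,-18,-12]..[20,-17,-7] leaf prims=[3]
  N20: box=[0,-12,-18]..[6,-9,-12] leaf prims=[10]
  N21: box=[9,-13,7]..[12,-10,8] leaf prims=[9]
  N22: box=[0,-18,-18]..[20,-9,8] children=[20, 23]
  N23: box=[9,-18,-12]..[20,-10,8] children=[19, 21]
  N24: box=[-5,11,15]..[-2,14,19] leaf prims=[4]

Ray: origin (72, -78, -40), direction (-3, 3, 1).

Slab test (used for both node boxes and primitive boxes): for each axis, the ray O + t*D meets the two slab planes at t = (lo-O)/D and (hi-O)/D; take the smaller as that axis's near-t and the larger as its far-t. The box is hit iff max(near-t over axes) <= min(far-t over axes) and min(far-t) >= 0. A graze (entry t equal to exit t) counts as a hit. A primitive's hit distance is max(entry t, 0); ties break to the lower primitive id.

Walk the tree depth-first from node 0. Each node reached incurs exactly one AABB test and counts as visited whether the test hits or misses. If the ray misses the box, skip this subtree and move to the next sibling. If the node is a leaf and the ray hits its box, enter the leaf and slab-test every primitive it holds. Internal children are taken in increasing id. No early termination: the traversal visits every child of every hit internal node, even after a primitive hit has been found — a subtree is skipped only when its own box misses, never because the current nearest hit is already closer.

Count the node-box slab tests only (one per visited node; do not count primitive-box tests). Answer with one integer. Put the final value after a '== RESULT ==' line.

Trace the traversal:
N0 x:[52/3,92/3] y:[59/3,100/3] z:[22,63] -> hit [22,92/3], descend [6, 8]
  N6 x:[52/3,92/3] y:[59/3,23] z:[22,48] -> hit [22,23], descend [9, 22]
    N9 x:[27,92/3] y:[59/3,68/3] z:[25,42] -> miss, prune
    N22 x:[52/3,24] y:[20,23] z:[22,48] -> hit [22,23], descend [20, 23]
      N20 x:[22,24] y:[22,23] z:[22,28] -> hit [22,23] leaf, test {P10@t=22}
      N23 x:[52/3,21] y:[20,68/3] z:[28,48] -> miss, prune
  N8 x:[20,30] y:[25,100/3] z:[22,63] -> hit [25,30], descend [2, 7]
    N2 x:[65/3,30] y:[83/3,100/3] z:[50,63] -> miss, prune
    N7 x:[20,80/3] y:[25,31] z:[22,52] -> hit [25,80/3], descend [3, 18]
      N3 x:[20,65/3] y:[29,31] z:[25,52] -> miss, prune
      N18 x:[26,80/3] y:[25,77/3] z:[22,26] -> miss, prune

11 AABB tests over nodes [0, 6, 9, 22, 20, 23, 8, 2, 7, 3, 18]; 1 leaf entered; closest P10.

== RESULT ==
11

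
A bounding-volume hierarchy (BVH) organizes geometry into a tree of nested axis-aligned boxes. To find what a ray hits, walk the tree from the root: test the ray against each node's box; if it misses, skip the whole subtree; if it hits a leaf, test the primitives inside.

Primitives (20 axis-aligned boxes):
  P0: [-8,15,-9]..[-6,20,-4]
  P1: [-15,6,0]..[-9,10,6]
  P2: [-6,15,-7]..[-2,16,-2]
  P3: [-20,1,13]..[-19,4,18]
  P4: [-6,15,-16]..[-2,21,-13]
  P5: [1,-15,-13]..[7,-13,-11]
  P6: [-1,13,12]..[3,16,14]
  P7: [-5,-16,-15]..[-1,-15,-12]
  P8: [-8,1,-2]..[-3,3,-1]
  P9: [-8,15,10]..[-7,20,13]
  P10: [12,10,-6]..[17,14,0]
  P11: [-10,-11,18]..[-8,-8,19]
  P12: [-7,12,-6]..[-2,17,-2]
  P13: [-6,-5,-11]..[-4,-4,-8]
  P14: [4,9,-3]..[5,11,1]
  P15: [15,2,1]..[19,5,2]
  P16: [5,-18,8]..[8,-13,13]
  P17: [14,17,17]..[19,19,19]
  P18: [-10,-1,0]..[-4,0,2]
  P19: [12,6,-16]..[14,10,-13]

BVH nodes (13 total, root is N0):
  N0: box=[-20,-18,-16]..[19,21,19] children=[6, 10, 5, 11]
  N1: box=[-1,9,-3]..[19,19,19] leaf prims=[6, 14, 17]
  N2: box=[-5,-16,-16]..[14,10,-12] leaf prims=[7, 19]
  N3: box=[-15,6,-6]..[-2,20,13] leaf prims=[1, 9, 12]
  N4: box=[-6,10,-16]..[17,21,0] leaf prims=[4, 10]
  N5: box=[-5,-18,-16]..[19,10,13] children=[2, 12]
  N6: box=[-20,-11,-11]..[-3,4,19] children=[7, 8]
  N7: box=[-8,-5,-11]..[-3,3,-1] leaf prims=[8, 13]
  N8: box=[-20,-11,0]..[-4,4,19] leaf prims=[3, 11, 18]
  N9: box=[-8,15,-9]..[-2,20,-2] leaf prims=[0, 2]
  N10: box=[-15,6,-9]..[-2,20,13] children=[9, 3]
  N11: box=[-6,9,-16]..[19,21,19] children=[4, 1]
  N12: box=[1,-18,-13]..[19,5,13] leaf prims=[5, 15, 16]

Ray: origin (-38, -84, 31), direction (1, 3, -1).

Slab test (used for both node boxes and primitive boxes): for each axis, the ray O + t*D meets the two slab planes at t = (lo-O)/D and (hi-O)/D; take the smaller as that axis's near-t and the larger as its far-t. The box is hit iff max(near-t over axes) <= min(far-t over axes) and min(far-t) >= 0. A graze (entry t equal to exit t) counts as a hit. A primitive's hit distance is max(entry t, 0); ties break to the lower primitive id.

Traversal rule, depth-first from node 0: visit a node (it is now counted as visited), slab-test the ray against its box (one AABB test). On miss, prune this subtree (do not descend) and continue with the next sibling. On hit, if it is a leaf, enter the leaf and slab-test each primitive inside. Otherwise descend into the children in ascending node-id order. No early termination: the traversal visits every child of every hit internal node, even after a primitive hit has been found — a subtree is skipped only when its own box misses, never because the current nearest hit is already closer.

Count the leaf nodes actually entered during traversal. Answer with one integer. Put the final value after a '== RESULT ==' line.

Walk:
N0 x:[18,57] y:[22,35] z:[12,47] -> hit [22,35], descend [5, 6, 10, 11]
  N5 x:[33,57] y:[22,94/3] z:[18,47] -> miss, prune
  N6 x:[18,35] y:[73/3,88/3] z:[12,42] -> hit [73/3,88/3], descend [7, 8]
    N7 x:[30,35] y:[79/3,29] z:[32,42] -> miss, prune
    N8 x:[18,34] y:[73/3,88/3] z:[12,31] -> hit [73/3,88/3] leaf, test {P3(miss), P11(miss), P18(miss)}
  N10 x:[23,36] y:[30,104/3] z:[18,40] -> hit [30,104/3], descend [3, 9]
    N3 x:[23,36] y:[30,104/3] z:[18,37] -> hit [30,104/3] leaf, test {P1(miss), P9(miss), P12@t=33}
    N9 x:[30,36] y:[33,104/3] z:[33,40] -> hit [33,104/3] leaf, test {P0(miss), P2@t=33}
  N11 x:[32,57] y:[31,35] z:[12,47] -> hit [32,35], descend [1, 4]
    N1 x:[37,57] y:[31,103/3] z:[12,34] -> miss, prune
    N4 x:[32,55] y:[94/3,35] z:[31,47] -> hit [32,35] leaf, test {P4(miss), P10(miss)}

Visited [0, 5, 6, 7, 8, 10, 3, 9, 11, 1, 4]. Tests: 11 box, 4 leaf. Nearest: P2.

== RESULT ==
4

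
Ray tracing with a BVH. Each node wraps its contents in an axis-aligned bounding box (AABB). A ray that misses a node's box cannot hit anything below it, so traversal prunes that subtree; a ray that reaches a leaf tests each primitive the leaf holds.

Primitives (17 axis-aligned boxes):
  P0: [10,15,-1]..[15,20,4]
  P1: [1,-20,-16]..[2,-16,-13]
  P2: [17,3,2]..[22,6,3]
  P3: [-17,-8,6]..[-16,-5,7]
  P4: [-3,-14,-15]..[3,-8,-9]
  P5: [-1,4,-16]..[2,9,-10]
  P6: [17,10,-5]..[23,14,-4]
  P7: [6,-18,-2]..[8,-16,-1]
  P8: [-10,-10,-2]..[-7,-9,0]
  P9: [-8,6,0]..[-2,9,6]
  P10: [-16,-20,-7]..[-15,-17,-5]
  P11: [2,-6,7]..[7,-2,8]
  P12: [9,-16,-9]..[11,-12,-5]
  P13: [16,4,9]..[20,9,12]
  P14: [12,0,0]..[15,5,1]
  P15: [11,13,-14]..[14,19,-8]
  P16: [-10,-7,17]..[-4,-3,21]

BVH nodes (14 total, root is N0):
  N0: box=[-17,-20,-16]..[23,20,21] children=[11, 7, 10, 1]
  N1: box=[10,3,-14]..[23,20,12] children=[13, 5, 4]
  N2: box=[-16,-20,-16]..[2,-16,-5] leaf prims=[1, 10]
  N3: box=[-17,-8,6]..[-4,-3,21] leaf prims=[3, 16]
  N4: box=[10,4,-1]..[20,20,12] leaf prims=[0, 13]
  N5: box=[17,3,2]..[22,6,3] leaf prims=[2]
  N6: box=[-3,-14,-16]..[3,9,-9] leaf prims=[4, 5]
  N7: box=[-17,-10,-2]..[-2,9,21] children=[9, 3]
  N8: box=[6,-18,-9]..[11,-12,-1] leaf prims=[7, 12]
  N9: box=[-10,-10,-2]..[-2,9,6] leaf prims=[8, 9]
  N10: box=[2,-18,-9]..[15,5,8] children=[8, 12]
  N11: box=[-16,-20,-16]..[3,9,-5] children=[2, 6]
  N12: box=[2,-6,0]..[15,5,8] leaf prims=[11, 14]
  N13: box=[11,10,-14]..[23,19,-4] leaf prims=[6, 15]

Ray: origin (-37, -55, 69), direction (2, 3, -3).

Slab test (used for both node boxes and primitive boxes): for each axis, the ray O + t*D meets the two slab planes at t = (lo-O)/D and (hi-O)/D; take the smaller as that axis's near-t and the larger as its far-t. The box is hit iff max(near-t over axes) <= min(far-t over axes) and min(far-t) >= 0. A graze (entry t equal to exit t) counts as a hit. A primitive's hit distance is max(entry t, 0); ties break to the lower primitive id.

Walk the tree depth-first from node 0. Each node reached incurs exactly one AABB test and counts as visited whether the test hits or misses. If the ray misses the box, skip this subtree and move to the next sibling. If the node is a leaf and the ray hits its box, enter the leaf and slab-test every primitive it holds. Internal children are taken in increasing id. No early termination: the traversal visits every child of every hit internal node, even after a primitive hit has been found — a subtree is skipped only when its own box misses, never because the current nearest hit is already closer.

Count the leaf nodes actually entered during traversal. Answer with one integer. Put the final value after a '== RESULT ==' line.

Trace the traversal:
N0 x:[10,30] y:[35/3,25] z:[16,85/3] -> hit [16,25], descend [1, 7, 10, 11]
  N1 x:[47/2,30] y:[58/3,25] z:[19,83/3] -> hit [47/2,25], descend [4, 5, 13]
    N4 x:[47/2,57/2] y:[59/3,25] z:[19,70/3] -> miss, prune
    N5 x:[27,59/2] y:[58/3,61/3] z:[22,67/3] -> miss, prune
    N13 x:[24,30] y:[65/3,74/3] z:[73/3,83/3] -> hit [73/3,74/3] leaf, test {P6(miss), P15(miss)}
  N7 x:[10,35/2] y:[15,64/3] z:[16,71/3] -> hit [16,35/2], descend [3, 9]
    N3 x:[10,33/2] y:[47/3,52/3] z:[16,21] -> hit [16,33/2] leaf, test {P3(miss), P16@t=16}
    N9 x:[27/2,35/2] y:[15,64/3] z:[21,71/3] -> miss, prune
  N10 x:[39/2,26] y:[37/3,20] z:[61/3,26] -> miss, prune
  N11 x:[21/2,20] y:[35/3,64/3] z:[74/3,85/3] -> miss, prune

Visited [0, 1, 4, 5, 13, 7, 3, 9, 10, 11]. Tests: 10 box, 2 leaf. Nearest: P16.

== RESULT ==
2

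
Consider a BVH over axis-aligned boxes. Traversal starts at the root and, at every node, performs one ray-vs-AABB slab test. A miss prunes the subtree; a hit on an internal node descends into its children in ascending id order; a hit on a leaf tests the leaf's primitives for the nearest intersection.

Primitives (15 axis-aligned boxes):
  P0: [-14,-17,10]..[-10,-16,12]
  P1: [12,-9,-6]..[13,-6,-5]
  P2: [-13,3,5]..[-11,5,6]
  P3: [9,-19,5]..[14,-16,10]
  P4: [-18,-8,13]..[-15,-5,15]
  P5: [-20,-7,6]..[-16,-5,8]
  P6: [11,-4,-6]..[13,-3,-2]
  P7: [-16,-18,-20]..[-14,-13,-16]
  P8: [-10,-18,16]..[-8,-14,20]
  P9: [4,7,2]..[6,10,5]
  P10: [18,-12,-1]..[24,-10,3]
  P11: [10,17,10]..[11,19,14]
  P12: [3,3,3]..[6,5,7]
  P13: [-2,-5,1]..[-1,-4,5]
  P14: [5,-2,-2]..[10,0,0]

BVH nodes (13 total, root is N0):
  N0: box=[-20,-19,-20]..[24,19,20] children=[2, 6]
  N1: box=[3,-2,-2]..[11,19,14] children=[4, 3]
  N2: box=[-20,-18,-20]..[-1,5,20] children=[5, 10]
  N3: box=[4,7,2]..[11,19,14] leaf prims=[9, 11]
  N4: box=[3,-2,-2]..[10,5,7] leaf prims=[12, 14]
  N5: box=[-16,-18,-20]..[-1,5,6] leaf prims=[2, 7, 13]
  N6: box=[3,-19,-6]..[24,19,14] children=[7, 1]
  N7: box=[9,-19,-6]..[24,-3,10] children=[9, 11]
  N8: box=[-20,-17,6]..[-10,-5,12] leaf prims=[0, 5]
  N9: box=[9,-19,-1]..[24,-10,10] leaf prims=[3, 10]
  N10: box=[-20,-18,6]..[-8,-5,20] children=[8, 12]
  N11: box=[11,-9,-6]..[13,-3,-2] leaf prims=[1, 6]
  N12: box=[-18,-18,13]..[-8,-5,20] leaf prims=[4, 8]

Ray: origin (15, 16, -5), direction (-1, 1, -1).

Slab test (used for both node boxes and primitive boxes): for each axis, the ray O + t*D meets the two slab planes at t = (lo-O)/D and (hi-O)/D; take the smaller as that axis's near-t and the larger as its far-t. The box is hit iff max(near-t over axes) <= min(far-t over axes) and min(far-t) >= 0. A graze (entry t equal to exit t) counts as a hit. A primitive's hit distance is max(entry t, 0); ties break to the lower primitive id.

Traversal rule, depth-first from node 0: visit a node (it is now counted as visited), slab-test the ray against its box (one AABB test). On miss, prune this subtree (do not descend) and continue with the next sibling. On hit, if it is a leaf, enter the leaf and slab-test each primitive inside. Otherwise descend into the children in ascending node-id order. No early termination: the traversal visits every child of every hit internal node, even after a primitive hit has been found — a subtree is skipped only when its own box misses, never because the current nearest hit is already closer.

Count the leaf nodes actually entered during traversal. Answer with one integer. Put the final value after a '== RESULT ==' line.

Trace the traversal:
N0 x:[-9,35] y:[-35,3] z:[-25,15] -> hit [-9,3], descend [2, 6]
  N2 x:[16,35] y:[-34,-11] z:[-25,15] -> miss, prune
  N6 x:[-9,12] y:[-35,3] z:[-19,1] -> hit [-9,1], descend [1, 7]
    N1 x:[4,12] y:[-18,3] z:[-19,-3] -> miss, prune
    N7 x:[-9,6] y:[-35,-19] z:[-15,1] -> miss, prune

5 AABB tests over nodes [0, 2, 6, 1, 7]; 0 leaves entered; closest miss.

== RESULT ==
0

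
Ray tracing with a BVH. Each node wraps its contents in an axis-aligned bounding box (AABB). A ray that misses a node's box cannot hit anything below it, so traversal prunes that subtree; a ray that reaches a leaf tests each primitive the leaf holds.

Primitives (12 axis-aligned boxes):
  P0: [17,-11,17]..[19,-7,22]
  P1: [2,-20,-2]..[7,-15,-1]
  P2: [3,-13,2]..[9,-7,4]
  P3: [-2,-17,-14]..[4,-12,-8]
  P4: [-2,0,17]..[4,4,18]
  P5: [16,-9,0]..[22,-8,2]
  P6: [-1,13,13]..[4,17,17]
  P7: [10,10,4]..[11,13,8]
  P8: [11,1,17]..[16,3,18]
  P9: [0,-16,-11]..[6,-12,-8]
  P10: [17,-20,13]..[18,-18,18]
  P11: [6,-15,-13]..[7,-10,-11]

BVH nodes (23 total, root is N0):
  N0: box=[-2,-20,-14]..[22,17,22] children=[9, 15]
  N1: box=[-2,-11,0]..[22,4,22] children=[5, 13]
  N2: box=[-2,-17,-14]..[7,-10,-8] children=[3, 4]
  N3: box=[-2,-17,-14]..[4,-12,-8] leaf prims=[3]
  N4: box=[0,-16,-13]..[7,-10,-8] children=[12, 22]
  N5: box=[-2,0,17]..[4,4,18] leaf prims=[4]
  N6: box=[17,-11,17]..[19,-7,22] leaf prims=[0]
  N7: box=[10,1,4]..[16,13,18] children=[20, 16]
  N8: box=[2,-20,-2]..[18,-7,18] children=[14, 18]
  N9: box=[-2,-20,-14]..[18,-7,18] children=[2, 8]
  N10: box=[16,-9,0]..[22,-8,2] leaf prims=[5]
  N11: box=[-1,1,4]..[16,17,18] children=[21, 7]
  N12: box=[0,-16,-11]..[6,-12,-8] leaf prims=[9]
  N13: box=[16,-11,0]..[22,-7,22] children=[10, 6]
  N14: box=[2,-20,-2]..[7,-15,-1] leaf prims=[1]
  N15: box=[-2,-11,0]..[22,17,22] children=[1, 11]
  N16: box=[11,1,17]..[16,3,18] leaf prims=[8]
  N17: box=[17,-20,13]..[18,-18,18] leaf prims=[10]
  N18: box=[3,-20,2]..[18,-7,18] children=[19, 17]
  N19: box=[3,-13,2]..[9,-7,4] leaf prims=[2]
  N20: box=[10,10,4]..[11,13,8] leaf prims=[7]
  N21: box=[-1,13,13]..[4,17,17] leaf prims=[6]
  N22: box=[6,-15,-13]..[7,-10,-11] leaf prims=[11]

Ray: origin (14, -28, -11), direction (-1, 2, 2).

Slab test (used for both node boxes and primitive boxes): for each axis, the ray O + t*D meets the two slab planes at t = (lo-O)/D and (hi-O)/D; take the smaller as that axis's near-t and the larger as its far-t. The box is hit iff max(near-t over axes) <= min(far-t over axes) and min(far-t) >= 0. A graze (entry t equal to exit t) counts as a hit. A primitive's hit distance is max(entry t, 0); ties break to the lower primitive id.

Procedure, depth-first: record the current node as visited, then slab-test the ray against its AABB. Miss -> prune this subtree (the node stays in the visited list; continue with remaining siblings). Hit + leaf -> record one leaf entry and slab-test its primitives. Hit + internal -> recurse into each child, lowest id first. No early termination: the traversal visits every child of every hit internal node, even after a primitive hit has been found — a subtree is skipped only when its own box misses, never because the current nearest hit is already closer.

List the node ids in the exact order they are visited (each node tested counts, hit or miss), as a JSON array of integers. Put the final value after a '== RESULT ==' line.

Traverse from the root:
N0 x:[-8,16] y:[4,45/2] z:[-3/2,33/2] -> hit [4,16], descend [9, 15]
  N9 x:[-4,16] y:[4,21/2] z:[-3/2,29/2] -> hit [4,21/2], descend [2, 8]
    N2 x:[7,16] y:[11/2,9] z:[-3/2,3/2] -> miss, prune
    N8 x:[-4,12] y:[4,21/2] z:[9/2,29/2] -> hit [9/2,21/2], descend [14, 18]
      N14 x:[7,12] y:[4,13/2] z:[9/2,5] -> miss, prune
      N18 x:[-4,11] y:[4,21/2] z:[13/2,29/2] -> hit [13/2,21/2], descend [17, 19]
        N17 x:[-4,-3] y:[4,5] z:[12,29/2] -> miss, prune
        N19 x:[5,11] y:[15/2,21/2] z:[13/2,15/2] -> hit [15/2,15/2] leaf, test {P2@t=15/2}
  N15 x:[-8,16] y:[17/2,45/2] z:[11/2,33/2] -> hit [17/2,16], descend [1, 11]
    N1 x:[-8,16] y:[17/2,16] z:[11/2,33/2] -> hit [17/2,16], descend [5, 13]
      N5 x:[10,16] y:[14,16] z:[14,29/2] -> hit [14,29/2] leaf, test {P4@t=14}
      N13 x:[-8,-2] y:[17/2,21/2] z:[11/2,33/2] -> miss, prune
    N11 x:[-2,15] y:[29/2,45/2] z:[15/2,29/2] -> hit [29/2,29/2], descend [7, 21]
      N7 x:[-2,4] y:[29/2,41/2] z:[15/2,29/2] -> miss, prune
      N21 x:[10,15] y:[41/2,45/2] z:[12,14] -> miss, prune

Visited [0, 9, 2, 8, 14, 18, 17, 19, 15, 1, 5, 13, 11, 7, 21]. Tests: 15 box, 2 leaf. Nearest: P2.

== RESULT ==
[0, 9, 2, 8, 14, 18, 17, 19, 15, 1, 5, 13, 11, 7, 21]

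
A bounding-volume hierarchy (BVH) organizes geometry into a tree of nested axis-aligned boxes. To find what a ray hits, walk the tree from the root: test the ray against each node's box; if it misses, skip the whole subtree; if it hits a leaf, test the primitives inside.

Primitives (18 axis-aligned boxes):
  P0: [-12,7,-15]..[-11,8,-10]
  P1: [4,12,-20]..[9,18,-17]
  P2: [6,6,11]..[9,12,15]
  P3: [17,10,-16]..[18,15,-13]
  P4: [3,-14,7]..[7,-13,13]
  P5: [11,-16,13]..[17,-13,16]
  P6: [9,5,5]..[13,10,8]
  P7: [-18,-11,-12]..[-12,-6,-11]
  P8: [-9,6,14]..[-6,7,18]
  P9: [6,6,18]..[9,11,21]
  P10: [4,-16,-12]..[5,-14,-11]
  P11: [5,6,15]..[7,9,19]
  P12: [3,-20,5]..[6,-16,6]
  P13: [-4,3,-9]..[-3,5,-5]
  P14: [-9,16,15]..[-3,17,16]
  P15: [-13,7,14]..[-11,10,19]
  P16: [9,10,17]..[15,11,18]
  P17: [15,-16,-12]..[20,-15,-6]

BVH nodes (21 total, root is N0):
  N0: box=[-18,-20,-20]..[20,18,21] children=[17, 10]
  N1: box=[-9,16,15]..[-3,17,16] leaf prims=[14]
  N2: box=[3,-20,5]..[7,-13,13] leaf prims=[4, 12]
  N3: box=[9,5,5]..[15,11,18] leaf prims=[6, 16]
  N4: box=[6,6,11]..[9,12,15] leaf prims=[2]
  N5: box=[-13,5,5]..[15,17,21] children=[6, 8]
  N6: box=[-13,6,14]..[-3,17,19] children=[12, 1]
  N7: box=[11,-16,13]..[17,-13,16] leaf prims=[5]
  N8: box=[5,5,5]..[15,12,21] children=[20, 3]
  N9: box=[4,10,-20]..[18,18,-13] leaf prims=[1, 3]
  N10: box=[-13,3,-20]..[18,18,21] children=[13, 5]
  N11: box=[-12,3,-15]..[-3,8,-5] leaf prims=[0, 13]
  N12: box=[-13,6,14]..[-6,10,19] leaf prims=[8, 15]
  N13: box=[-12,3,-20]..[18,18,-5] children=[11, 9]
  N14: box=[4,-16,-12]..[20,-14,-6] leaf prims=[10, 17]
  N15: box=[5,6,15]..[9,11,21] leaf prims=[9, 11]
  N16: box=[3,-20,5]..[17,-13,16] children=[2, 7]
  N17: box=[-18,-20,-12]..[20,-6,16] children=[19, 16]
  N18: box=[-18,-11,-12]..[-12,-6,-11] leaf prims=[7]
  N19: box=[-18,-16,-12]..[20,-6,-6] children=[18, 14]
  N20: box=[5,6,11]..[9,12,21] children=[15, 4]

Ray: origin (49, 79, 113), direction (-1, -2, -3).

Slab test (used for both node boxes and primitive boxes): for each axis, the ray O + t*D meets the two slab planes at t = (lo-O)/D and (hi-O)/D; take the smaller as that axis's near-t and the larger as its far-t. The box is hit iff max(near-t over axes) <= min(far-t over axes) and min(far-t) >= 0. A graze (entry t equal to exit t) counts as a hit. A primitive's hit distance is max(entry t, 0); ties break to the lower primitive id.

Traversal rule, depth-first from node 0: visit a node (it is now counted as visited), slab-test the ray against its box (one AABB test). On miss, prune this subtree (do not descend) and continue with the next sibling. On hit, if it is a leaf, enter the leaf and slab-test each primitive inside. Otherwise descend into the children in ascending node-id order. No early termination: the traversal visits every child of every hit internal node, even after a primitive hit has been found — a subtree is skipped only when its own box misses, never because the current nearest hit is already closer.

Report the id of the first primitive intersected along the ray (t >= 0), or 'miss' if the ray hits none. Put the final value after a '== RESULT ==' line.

Trace the traversal:
N0 x:[29,67] y:[61/2,99/2] z:[92/3,133/3] -> hit [92/3,133/3], descend [10, 17]
  N10 x:[31,62] y:[61/2,38] z:[92/3,133/3] -> hit [31,38], descend [5, 13]
    N5 x:[34,62] y:[31,37] z:[92/3,36] -> hit [34,36], descend [6, 8]
      N6 x:[52,62] y:[31,73/2] z:[94/3,33] -> miss, prune
      N8 x:[34,44] y:[67/2,37] z:[92/3,36] -> hit [34,36], descend [3, 20]
        N3 x:[34,40] y:[34,37] z:[95/3,36] -> hit [34,36] leaf, test {P6@t=36, P16(miss)}
        N20 x:[40,44] y:[67/2,73/2] z:[92/3,34] -> miss, prune
    N13 x:[31,61] y:[61/2,38] z:[118/3,133/3] -> miss, prune
  N17 x:[29,67] y:[85/2,99/2] z:[97/3,125/3] -> miss, prune

Summary -> nodes [0, 10, 5, 6, 8, 3, 20, 13, 17]; box-tests=9; leaf-entries=1; first=P6

== RESULT ==
6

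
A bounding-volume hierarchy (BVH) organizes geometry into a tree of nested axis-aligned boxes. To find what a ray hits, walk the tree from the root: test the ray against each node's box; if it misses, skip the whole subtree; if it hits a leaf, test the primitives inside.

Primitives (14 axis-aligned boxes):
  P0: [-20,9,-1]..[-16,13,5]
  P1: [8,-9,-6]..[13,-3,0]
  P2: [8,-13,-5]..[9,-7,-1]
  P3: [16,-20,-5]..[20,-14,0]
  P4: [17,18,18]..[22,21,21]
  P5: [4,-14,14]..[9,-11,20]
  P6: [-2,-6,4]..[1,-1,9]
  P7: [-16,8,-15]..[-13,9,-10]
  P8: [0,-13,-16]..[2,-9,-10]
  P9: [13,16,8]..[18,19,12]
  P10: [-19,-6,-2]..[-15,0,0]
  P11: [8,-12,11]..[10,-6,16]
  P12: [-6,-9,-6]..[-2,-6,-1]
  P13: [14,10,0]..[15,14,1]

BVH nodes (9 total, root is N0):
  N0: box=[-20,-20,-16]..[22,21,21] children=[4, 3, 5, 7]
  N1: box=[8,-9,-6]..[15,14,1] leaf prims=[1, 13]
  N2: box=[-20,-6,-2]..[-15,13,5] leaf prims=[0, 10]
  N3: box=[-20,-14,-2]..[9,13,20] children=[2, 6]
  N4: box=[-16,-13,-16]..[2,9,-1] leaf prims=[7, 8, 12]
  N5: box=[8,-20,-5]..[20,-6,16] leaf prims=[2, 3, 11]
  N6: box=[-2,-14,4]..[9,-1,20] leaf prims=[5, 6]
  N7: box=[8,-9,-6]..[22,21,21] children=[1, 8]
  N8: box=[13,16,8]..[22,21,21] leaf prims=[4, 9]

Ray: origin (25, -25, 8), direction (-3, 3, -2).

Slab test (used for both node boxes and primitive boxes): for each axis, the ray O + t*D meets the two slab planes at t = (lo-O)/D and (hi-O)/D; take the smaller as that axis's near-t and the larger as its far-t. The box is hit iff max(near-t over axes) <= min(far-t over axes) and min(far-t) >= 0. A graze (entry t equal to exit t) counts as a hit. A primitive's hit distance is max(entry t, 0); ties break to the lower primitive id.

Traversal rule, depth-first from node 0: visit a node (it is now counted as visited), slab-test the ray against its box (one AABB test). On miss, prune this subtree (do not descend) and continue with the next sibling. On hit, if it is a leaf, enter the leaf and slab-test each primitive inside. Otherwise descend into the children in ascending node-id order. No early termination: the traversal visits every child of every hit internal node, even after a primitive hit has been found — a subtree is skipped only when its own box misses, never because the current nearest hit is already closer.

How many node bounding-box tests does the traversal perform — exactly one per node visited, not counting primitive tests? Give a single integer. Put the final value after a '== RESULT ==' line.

Trace the traversal:
N0 x:[1,15] y:[5/3,46/3] z:[-13/2,12] -> hit [5/3,12], descend [3, 4, 5, 7]
  N3 x:[16/3,15] y:[11/3,38/3] z:[-6,5] -> miss, prune
  N4 x:[23/3,41/3] y:[4,34/3] z:[9/2,12] -> hit [23/3,34/3] leaf, test {P7(miss), P8(miss), P12(miss)}
  N5 x:[5/3,17/3] y:[5/3,19/3] z:[-4,13/2] -> hit [5/3,17/3] leaf, test {P2@t=16/3, P3(miss), P11(miss)}
  N7 x:[1,17/3] y:[16/3,46/3] z:[-13/2,7] -> hit [16/3,17/3], descend [1, 8]
    N1 x:[10/3,17/3] y:[16/3,13] z:[7/2,7] -> hit [16/3,17/3] leaf, test {P1@t=16/3, P13(miss)}
    N8 x:[1,4] y:[41/3,46/3] z:[-13/2,0] -> miss, prune

Visited [0, 3, 4, 5, 7, 1, 8]. Tests: 7 box, 3 leaf. Nearest: P1.

== RESULT ==
7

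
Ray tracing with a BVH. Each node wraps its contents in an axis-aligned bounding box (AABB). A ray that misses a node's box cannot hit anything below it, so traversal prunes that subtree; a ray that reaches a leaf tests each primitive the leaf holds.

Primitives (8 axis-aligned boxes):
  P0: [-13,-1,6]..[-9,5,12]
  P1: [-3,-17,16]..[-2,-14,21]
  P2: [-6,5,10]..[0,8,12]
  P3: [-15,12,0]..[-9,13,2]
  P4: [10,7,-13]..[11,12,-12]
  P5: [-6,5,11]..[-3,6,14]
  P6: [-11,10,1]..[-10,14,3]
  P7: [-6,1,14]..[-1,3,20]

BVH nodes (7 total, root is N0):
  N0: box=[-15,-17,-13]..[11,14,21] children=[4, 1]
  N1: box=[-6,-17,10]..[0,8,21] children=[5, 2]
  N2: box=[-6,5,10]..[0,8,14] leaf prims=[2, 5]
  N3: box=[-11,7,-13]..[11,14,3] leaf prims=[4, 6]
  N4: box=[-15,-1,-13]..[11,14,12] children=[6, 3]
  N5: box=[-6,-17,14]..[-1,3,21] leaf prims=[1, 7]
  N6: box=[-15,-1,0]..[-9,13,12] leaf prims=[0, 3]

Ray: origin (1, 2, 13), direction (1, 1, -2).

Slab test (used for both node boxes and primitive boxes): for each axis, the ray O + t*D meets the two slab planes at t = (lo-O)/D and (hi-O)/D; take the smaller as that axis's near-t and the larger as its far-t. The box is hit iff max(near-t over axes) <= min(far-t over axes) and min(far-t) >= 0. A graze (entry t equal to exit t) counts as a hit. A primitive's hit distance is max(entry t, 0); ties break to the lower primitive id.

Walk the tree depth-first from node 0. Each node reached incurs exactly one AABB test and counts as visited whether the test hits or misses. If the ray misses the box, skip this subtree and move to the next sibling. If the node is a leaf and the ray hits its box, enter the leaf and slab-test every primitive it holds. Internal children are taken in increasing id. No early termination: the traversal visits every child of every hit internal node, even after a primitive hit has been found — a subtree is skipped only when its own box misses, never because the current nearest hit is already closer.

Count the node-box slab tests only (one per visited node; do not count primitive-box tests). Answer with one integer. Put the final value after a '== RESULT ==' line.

Traverse from the root:
N0 x:[-16,10] y:[-19,12] z:[-4,13] -> hit [-4,10], descend [1, 4]
  N1 x:[-7,-1] y:[-19,6] z:[-4,3/2] -> miss, prune
  N4 x:[-16,10] y:[-3,12] z:[1/2,13] -> hit [1/2,10], descend [3, 6]
    N3 x:[-12,10] y:[5,12] z:[5,13] -> hit [5,10] leaf, test {P4(miss), P6(miss)}
    N6 x:[-16,-10] y:[-3,11] z:[1/2,13/2] -> miss, prune

5 AABB tests over nodes [0, 1, 4, 3, 6]; 1 leaf entered; closest miss.

== RESULT ==
5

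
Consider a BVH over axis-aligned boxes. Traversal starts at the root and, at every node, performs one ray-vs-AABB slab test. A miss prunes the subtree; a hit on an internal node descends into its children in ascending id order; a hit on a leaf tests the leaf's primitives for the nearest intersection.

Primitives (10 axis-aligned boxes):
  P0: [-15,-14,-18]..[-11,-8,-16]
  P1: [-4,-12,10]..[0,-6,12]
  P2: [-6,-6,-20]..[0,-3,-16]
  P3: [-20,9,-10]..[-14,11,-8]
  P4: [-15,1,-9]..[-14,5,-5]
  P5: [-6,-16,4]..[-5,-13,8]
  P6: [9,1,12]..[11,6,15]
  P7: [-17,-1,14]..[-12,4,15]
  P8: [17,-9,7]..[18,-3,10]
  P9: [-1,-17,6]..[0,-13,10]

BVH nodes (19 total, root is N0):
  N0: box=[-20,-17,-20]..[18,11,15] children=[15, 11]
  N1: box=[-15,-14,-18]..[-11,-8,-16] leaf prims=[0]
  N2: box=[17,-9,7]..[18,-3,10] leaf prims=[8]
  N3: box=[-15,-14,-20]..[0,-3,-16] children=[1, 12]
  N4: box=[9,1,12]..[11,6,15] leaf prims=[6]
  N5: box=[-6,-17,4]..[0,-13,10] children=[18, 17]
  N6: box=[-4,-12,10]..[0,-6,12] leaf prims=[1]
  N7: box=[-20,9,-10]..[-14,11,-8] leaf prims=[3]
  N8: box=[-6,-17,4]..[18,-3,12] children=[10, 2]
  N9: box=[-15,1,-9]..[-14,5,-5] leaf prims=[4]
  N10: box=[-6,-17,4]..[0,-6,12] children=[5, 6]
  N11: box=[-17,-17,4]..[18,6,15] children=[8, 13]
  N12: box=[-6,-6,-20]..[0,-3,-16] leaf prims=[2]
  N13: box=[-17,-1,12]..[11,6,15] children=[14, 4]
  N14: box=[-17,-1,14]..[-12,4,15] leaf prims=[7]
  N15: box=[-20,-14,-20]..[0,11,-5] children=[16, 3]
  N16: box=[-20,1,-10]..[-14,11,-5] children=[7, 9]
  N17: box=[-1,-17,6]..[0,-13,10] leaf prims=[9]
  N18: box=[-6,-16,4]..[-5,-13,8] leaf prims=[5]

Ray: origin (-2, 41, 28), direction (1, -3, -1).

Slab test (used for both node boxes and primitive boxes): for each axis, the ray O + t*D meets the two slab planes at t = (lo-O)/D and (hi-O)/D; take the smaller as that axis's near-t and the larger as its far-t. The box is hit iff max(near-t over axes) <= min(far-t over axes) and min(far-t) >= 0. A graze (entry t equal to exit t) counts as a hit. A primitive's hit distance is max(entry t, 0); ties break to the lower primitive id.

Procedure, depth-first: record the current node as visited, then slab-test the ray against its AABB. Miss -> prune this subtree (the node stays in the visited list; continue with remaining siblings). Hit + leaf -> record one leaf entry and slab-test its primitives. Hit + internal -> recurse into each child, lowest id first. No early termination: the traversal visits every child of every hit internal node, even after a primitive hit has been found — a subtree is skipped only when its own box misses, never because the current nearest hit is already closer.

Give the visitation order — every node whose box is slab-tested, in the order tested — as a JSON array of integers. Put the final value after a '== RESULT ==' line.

Trace the traversal:
N0 x:[-18,20] y:[10,58/3] z:[13,48] -> hit [13,58/3], descend [11, 15]
  N11 x:[-15,20] y:[35/3,58/3] z:[13,24] -> hit [13,58/3], descend [8, 13]
    N8 x:[-4,20] y:[44/3,58/3] z:[16,24] -> hit [16,58/3], descend [2, 10]
      N2 x:[19,20] y:[44/3,50/3] z:[18,21] -> miss, prune
      N10 x:[-4,2] y:[47/3,58/3] z:[16,24] -> miss, prune
    N13 x:[-15,13] y:[35/3,14] z:[13,16] -> hit [13,13], descend [4, 14]
      N4 x:[11,13] y:[35/3,40/3] z:[13,16] -> hit [13,13] leaf, test {P6@t=13}
      N14 x:[-15,-10] y:[37/3,14] z:[13,14] -> miss, prune
  N15 x:[-18,2] y:[10,55/3] z:[33,48] -> miss, prune

order=[0, 11, 8, 2, 10, 13, 4, 14, 15]  |boxes|=9  |leaves|=1  hit=P6

== RESULT ==
[0, 11, 8, 2, 10, 13, 4, 14, 15]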